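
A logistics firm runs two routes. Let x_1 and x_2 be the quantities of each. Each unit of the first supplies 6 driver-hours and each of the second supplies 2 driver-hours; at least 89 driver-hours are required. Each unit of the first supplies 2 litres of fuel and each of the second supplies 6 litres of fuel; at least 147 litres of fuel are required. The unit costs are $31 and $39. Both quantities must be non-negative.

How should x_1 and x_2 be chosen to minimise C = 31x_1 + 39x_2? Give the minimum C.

x_1 = 15/2, x_2 = 22, minimum C = 2181/2

Vertices and C = 31x_1 + 39x_2:
  (0, 89/2) → C = 3471/2
  (147/2, 0) → C = 4557/2
  (15/2, 22) → C = 2181/2
The feasible region is unbounded (it extends along (0, 1), (1, 0)), but C strictly increases along every unbounded feasible direction, so there is no improving ray and the minimum is attained at a vertex.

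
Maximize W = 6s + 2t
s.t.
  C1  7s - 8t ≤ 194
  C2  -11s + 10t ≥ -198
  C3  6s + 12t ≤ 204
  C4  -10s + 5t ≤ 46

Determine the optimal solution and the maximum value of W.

s = 23, t = 11/2, maximum W = 149

The optimum lies where -11s + 10t = -198 and 6s + 12t = 204.
Solving simultaneously gives s = 23, t = 11/2.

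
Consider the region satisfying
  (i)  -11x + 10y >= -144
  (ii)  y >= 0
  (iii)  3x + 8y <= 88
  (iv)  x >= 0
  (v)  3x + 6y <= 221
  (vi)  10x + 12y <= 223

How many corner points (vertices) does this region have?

Of the 15 pairwise boundary intersections, those satisfying every inequality are:
  (144/11, 0)
  (1979/116, 1013/232)
  (0, 0)
  (0, 11)
  (182/11, 211/44)

5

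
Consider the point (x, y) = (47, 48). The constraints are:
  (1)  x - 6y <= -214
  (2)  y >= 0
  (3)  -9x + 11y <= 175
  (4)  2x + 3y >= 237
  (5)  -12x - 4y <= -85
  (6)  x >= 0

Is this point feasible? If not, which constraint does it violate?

feasible

(1): -241 ≤ -214 ✓
(2): 48 ≥ 0 ✓
(3): 105 ≤ 175 ✓
(4): 238 ≥ 237 ✓
(5): -756 ≤ -85 ✓
(6): 47 ≥ 0 ✓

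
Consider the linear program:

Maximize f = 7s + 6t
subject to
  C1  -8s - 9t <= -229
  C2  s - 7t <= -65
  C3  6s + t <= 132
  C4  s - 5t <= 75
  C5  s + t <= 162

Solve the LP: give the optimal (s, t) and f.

s = -6, t = 168, maximum f = 966

Extreme points and f = 7s + 6t:
  (1018/65, 749/65) → f = 2324/13
  (859/43, 522/43) → f = 9145/43
  (-6, 168) → f = 966
The feasible region is unbounded (it extends along (-1, 1), (-9, 8)), but f strictly decreases along every unbounded feasible direction, so there is no improving ray and the maximum is attained at a vertex.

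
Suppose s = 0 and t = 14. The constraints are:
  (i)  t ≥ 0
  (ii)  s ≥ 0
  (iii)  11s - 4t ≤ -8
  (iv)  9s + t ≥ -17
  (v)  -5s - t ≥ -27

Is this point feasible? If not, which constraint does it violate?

feasible

(i): 14 ≥ 0 ✓
(ii): 0 ≥ 0 ✓
(iii): -56 ≤ -8 ✓
(iv): 14 ≥ -17 ✓
(v): -14 ≥ -27 ✓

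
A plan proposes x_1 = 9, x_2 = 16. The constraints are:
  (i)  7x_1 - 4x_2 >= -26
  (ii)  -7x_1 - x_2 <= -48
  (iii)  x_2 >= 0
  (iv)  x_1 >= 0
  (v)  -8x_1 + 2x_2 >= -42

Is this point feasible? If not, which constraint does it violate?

feasible

(i): -1 ≥ -26 ✓
(ii): -79 ≤ -48 ✓
(iii): 16 ≥ 0 ✓
(iv): 9 ≥ 0 ✓
(v): -40 ≥ -42 ✓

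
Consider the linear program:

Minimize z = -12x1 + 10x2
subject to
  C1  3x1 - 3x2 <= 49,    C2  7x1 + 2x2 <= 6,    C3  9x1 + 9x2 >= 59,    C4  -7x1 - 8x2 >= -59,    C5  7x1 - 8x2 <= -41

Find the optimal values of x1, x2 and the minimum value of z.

x1 = -64/45, x2 = 359/45, minimum z = 4358/45

Feasible corners and z = -12x1 + 10x2:
  (-64/45, 359/45) → z = 4358/45
  (-5/3, 53/6) → z = 325/3
  (-59/9, 118/9) → z = 1888/9

The binding constraints are 7x1 + 2x2 = 6 and 9x1 + 9x2 = 59.
Solving simultaneously gives x1 = -64/45, x2 = 359/45.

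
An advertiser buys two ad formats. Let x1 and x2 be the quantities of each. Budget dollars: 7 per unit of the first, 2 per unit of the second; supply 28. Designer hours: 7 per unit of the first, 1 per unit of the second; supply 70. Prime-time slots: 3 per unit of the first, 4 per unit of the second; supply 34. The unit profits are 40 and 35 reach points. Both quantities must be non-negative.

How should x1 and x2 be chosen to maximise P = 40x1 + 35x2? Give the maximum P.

Extreme points and P = 40x1 + 35x2:
  (0, 0) → P = 0
  (0, 17/2) → P = 595/2
  (4, 0) → P = 160
  (2, 7) → P = 325

At the optimal vertex, 7x1 + 2x2 = 28 and 3x1 + 4x2 = 34.
Solving simultaneously gives x1 = 2, x2 = 7.

x1 = 2, x2 = 7, maximum P = 325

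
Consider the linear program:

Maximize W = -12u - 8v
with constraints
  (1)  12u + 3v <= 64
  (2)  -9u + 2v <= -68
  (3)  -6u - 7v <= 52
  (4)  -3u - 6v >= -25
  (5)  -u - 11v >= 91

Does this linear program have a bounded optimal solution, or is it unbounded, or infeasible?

bounded optimum

Extreme points and W = -12u - 8v:
  (302/33, -168/11) → W = 136/11
  (977/129, -1156/129) → W = -2476/129
  (124/25, -292/25) → W = 848/25
  (566/101, -887/101) → W = 304/101
The feasible region has finitely many vertices and no improving ray; the maximum is 848/25 at (124/25, -292/25).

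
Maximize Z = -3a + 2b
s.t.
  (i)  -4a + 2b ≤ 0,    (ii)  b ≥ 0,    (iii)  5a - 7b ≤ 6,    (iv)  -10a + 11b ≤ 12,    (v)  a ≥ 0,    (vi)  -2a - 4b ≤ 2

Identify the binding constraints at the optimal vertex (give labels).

(i) and (iv)

Extreme points and Z = -3a + 2b:
  (0, 0) → Z = 0
  (1, 2) → Z = 1
  (6/5, 0) → Z = -18/5
The feasible region is unbounded (it extends along (11, 10), (7, 5)), but Z strictly decreases along every unbounded feasible direction, so there is no improving ray and the maximum is attained at a vertex.

The maximum is at (1, 2). Substituting into each constraint, equality holds for (i) and (iv); the remaining constraints have slack.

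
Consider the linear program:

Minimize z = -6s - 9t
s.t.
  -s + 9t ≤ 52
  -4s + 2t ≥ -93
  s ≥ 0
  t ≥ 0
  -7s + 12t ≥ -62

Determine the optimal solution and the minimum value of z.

The optimum lies where -s + 9t = 52 and -7s + 12t = -62.
Solving simultaneously gives s = 394/17, t = 142/17.

s = 394/17, t = 142/17, minimum z = -3642/17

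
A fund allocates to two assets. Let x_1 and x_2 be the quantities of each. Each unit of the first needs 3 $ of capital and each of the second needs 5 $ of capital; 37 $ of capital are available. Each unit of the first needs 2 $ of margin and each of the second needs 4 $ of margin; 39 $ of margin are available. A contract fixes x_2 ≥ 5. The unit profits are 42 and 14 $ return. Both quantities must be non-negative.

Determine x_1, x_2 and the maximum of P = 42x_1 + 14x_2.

x_1 = 4, x_2 = 5, maximum P = 238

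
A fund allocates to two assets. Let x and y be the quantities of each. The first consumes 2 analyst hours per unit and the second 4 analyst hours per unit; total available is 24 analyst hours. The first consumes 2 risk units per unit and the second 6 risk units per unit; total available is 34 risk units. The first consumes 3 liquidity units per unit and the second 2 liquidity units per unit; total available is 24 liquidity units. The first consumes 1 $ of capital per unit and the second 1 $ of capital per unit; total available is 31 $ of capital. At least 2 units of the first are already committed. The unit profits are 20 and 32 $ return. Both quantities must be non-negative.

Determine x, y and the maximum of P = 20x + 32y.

Feasible corners and P = 20x + 32y:
  (8, 0) → P = 160
  (2, 0) → P = 40
  (2, 5) → P = 200
  (6, 3) → P = 216

x = 6, y = 3, maximum P = 216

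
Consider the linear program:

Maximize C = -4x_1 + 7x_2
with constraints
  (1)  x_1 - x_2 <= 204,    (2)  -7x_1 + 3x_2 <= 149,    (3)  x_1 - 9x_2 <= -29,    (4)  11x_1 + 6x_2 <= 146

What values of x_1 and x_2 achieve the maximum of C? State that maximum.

Extreme points and C = -4x_1 + 7x_2:
  (-209/10, 9/10) → C = 899/10
  (-152/25, 887/25) → C = 6817/25
  (76/7, 31/7) → C = -87/7

x_1 = -152/25, x_2 = 887/25, maximum C = 6817/25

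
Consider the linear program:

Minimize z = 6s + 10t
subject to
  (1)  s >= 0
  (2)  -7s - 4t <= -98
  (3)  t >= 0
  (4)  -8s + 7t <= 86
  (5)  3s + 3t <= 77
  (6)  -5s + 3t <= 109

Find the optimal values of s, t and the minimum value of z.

Corner points and z = 6s + 10t:
  (14, 0) → z = 84
  (38/9, 154/9) → z = 1768/9
  (77/3, 0) → z = 154
  (281/45, 874/45) → z = 10426/45

s = 14, t = 0, minimum z = 84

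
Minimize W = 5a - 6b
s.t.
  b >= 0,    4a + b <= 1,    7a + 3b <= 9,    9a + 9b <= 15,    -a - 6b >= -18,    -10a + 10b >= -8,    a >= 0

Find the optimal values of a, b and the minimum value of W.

a = 0, b = 1, minimum W = -6

Corner points and W = 5a - 6b:
  (1/4, 0) → W = 5/4
  (0, 0) → W = 0
  (0, 1) → W = -6

The optimum lies where 4a + b = 1 and a = 0.
Solving simultaneously gives a = 0, b = 1.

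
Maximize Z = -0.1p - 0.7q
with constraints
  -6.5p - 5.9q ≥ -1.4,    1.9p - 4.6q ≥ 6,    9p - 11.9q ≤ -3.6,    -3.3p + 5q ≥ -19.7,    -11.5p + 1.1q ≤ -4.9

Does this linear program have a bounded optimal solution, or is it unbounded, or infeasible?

infeasible

The boundaries -6.5p - 5.9q = -1.4 and 1.9p - 4.6q = 6 meet at (4184/4111, -3634/4111), but that point violates 9p - 11.9q ≤ -3.6. Every candidate vertex is excluded by some other constraint, so the feasible region is empty.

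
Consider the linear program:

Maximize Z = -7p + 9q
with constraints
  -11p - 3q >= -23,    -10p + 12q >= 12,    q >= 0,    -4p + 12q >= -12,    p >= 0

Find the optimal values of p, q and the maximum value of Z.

Corner points and Z = -7p + 9q:
  (40/27, 181/81) → Z = 263/27
  (0, 23/3) → Z = 69
  (0, 1) → Z = 9

p = 0, q = 23/3, maximum Z = 69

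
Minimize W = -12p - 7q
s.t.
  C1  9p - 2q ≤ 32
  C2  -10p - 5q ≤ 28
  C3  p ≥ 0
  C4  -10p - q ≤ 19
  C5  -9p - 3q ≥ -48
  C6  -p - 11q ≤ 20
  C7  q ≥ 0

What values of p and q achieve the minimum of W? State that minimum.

Feasible corners and W = -12p - 7q:
  (64/15, 16/5) → W = -368/5
  (32/9, 0) → W = -128/3
  (0, 16) → W = -112
  (0, 0) → W = 0

The binding constraints are p = 0 and -9p - 3q = -48.
Solving simultaneously gives p = 0, q = 16.

p = 0, q = 16, minimum W = -112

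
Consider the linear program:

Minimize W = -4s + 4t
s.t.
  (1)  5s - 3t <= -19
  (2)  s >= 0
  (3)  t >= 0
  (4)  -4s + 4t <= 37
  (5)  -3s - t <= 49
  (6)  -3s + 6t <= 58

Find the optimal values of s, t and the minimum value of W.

s = 0, t = 19/3, minimum W = 76/3

Vertices and W = -4s + 4t:
  (0, 19/3) → W = 76/3
  (20/7, 233/21) → W = 692/21
  (0, 37/4) → W = 37
  (5/6, 121/12) → W = 37

The binding constraints are 5s - 3t = -19 and s = 0.
Solving simultaneously gives s = 0, t = 19/3.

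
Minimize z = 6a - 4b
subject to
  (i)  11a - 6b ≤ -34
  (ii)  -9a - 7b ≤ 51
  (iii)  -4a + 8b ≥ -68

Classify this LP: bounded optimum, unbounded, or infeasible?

From the feasible point (-544/131, -255/131), moving in the direction (6, 11) keeps every constraint satisfied while z decreases without bound.

unbounded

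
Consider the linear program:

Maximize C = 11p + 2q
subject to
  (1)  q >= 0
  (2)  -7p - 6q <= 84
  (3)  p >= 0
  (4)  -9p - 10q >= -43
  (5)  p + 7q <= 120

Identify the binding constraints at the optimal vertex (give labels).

(1) and (4)

Vertices and C = 11p + 2q:
  (0, 0) → C = 0
  (43/9, 0) → C = 473/9
  (0, 43/10) → C = 43/5

The maximum is at (43/9, 0). Substituting into each constraint, equality holds for (1) and (4); the remaining constraints have slack.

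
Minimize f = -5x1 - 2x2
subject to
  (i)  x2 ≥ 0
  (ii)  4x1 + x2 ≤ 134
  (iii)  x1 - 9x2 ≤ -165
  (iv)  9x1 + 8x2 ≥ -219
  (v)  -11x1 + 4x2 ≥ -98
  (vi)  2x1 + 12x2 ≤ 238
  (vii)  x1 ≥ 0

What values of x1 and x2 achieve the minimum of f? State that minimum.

x1 = 27/5, x2 = 284/15, minimum f = -973/15

Vertices and f = -5x1 - 2x2:
  (27/5, 284/15) → f = -973/15
  (0, 55/3) → f = -110/3
  (0, 119/6) → f = -119/3

The optimum lies where x1 - 9x2 = -165 and 2x1 + 12x2 = 238.
Solving simultaneously gives x1 = 27/5, x2 = 284/15.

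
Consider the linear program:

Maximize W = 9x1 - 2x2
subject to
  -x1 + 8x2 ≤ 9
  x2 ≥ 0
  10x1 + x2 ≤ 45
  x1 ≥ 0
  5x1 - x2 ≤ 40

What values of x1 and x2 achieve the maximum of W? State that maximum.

Vertices and W = 9x1 - 2x2:
  (13/3, 5/3) → W = 107/3
  (0, 9/8) → W = -9/4
  (9/2, 0) → W = 81/2
  (0, 0) → W = 0

x1 = 9/2, x2 = 0, maximum W = 81/2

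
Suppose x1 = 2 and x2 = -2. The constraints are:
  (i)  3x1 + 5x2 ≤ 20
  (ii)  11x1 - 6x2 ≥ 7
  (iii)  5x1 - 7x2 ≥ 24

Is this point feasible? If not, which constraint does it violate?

(i): -4 ≤ 20 ✓
(ii): 34 ≥ 7 ✓
(iii): 24 ≥ 24 ✓

feasible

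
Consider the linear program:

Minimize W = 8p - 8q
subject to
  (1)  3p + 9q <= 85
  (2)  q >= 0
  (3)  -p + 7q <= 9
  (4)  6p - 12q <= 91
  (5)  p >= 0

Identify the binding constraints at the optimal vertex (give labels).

(3) and (5)

Vertices and W = 8p - 8q:
  (257/15, 56/15) → W = 536/5
  (613/30, 79/30) → W = 712/5
  (91/6, 0) → W = 364/3
  (0, 0) → W = 0
  (0, 9/7) → W = -72/7

The minimum is at (0, 9/7). Substituting into each constraint, equality holds for (3) and (5); the remaining constraints have slack.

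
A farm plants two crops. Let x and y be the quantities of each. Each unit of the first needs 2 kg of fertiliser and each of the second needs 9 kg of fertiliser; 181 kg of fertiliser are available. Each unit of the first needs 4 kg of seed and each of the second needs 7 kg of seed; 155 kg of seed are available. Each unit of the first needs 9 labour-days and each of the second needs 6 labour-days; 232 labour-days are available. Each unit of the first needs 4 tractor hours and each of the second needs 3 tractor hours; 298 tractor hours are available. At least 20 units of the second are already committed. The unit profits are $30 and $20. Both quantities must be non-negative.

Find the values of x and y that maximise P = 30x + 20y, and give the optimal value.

Vertices and P = 30x + 20y:
  (0, 181/9) → P = 3620/9
  (0, 20) → P = 400
  (1/2, 20) → P = 415

At the optimal vertex, 2x + 9y = 181 and y = 20.
Solving simultaneously gives x = 1/2, y = 20.

x = 1/2, y = 20, maximum P = 415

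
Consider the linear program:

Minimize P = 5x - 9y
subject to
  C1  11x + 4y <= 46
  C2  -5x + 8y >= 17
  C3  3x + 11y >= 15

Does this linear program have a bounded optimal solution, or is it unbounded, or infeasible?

From the feasible point (25/9, 139/36), moving in the direction (-4, 11) keeps every constraint satisfied while P decreases without bound.

unbounded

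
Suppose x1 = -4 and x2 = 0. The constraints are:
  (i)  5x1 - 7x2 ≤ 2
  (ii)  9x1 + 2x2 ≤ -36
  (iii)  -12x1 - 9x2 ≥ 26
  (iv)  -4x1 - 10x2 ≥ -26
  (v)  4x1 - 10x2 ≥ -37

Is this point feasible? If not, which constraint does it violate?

(i): -20 ≤ 2 ✓
(ii): -36 ≤ -36 ✓
(iii): 48 ≥ 26 ✓
(iv): 16 ≥ -26 ✓
(v): -16 ≥ -37 ✓

feasible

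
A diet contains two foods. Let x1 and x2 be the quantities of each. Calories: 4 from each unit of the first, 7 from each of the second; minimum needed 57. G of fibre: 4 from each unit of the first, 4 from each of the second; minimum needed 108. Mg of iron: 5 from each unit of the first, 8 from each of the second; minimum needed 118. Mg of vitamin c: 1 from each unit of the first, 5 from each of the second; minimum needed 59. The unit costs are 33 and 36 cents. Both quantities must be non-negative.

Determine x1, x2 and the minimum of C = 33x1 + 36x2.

x1 = 19, x2 = 8, minimum C = 915

Vertices and C = 33x1 + 36x2:
  (0, 27) → C = 972
  (59, 0) → C = 1947
  (19, 8) → C = 915
The feasible region is unbounded (it extends along (0, 1), (1, 0)), but C strictly increases along every unbounded feasible direction, so there is no improving ray and the minimum is attained at a vertex.

At the optimal vertex, 4x1 + 4x2 = 108 and x1 + 5x2 = 59.
Solving simultaneously gives x1 = 19, x2 = 8.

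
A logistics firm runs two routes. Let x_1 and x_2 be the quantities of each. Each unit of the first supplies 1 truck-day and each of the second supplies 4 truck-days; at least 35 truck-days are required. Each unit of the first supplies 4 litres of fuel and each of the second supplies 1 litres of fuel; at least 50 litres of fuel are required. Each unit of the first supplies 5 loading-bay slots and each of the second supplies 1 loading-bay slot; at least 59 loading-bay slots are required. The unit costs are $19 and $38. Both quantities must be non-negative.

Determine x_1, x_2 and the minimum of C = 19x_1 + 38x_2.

Extreme points and C = 19x_1 + 38x_2:
  (0, 59) → C = 2242
  (35, 0) → C = 665
  (11, 6) → C = 437
  (9, 14) → C = 703
The feasible region is unbounded (it extends along (0, 1), (1, 0)), but C strictly increases along every unbounded feasible direction, so there is no improving ray and the minimum is attained at a vertex.

x_1 = 11, x_2 = 6, minimum C = 437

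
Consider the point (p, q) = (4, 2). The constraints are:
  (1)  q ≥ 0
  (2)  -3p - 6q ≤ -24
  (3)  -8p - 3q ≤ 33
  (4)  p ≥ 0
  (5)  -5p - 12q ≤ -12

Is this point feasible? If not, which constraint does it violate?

feasible

(1): 2 ≥ 0 ✓
(2): -24 ≤ -24 ✓
(3): -38 ≤ 33 ✓
(4): 4 ≥ 0 ✓
(5): -44 ≤ -12 ✓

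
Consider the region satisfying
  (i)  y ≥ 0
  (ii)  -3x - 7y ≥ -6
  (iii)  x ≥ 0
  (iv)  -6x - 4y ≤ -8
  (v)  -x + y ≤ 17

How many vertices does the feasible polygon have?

3

Of the 10 pairwise boundary intersections, those satisfying every inequality are:
  (2, 0)
  (4/3, 0)
  (16/15, 2/5)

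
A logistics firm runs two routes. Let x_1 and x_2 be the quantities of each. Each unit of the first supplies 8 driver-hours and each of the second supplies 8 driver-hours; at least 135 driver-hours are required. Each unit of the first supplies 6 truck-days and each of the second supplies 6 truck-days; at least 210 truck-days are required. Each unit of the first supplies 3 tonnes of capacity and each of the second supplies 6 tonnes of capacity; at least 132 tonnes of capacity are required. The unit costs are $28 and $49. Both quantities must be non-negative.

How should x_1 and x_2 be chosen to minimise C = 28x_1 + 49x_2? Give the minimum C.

Feasible corners and C = 28x_1 + 49x_2:
  (0, 35) → C = 1715
  (44, 0) → C = 1232
  (26, 9) → C = 1169
The feasible region is unbounded (it extends along (0, 1), (1, 0)), but C strictly increases along every unbounded feasible direction, so there is no improving ray and the minimum is attained at a vertex.

The optimum lies where 6x_1 + 6x_2 = 210 and 3x_1 + 6x_2 = 132.
Solving simultaneously gives x_1 = 26, x_2 = 9.

x_1 = 26, x_2 = 9, minimum C = 1169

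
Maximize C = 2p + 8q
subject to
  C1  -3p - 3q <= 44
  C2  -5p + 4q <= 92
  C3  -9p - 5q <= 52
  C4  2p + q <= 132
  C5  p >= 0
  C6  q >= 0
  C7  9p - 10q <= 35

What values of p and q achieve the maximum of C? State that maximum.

p = 436/13, q = 844/13, maximum C = 7624/13

Vertices and C = 2p + 8q:
  (436/13, 844/13) → C = 7624/13
  (0, 23) → C = 184
  (1355/29, 1118/29) → C = 11654/29
  (0, 0) → C = 0
  (35/9, 0) → C = 70/9

The optimum lies where -5p + 4q = 92 and 2p + q = 132.
Solving simultaneously gives p = 436/13, q = 844/13.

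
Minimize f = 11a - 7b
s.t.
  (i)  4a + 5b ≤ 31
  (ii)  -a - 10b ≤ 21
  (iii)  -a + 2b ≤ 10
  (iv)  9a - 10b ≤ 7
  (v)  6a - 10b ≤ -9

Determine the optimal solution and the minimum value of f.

a = -71/6, b = -11/12, minimum f = -495/4

Feasible corners and f = 11a - 7b:
  (12/13, 71/13) → f = -365/13
  (53/14, 111/35) → f = 1361/70
  (-71/6, -11/12) → f = -495/4
  (-30/7, -117/70) → f = -2481/70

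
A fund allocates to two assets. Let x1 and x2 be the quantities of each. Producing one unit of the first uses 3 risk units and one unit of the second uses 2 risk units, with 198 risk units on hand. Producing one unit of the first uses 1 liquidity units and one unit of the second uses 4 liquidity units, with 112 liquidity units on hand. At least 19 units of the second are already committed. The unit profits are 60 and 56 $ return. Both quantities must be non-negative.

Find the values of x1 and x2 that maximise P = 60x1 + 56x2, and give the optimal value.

Feasible corners and P = 60x1 + 56x2:
  (0, 28) → P = 1568
  (0, 19) → P = 1064
  (36, 19) → P = 3224

The binding constraints are x1 + 4x2 = 112 and x2 = 19.
Solving simultaneously gives x1 = 36, x2 = 19.

x1 = 36, x2 = 19, maximum P = 3224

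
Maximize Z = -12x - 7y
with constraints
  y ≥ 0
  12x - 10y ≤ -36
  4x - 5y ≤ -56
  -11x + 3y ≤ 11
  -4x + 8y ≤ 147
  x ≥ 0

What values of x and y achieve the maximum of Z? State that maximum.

Vertices and Z = -12x - 7y:
  (19, 132/5) → Z = -2064/5
  (591/28, 405/14) → Z = -6381/14
  (113/43, 572/43) → Z = -5360/43
  (353/76, 1573/76) → Z = -15247/76

x = 113/43, y = 572/43, maximum Z = -5360/43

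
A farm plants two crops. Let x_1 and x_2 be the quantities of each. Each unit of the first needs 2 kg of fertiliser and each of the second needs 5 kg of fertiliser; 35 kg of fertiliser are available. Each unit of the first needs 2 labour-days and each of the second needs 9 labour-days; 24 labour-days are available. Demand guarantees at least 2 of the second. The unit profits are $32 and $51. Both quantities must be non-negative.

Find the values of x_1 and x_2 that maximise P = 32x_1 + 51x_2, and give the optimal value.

Corner points and P = 32x_1 + 51x_2:
  (0, 8/3) → P = 136
  (0, 2) → P = 102
  (3, 2) → P = 198

x_1 = 3, x_2 = 2, maximum P = 198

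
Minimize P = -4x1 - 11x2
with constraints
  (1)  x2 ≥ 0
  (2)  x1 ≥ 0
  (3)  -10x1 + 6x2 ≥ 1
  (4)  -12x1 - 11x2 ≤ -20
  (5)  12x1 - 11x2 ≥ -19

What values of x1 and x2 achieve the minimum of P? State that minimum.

x1 = 103/38, x2 = 89/19, minimum P = -1185/19

Feasible corners and P = -4x1 - 11x2:
  (109/182, 106/91) → P = -1384/91
  (103/38, 89/19) → P = -1185/19
  (1/24, 39/22) → P = -59/3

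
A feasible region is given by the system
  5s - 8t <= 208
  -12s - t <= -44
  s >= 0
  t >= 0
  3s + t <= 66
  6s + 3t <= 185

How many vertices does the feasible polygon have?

The feasible vertices (each the meet of two boundaries and inside every other half-plane) are:
  (0, 44)
  (11/3, 0)
  (0, 185/3)
  (22, 0)
  (13/3, 53)

5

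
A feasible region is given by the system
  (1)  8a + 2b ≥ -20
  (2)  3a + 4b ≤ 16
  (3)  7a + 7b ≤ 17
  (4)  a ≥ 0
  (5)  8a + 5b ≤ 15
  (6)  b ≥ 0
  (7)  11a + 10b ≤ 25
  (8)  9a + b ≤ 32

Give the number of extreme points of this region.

The feasible vertices (each the meet of two boundaries and inside every other half-plane) are:
  (0, 17/7)
  (5/7, 12/7)
  (0, 0)
  (15/8, 0)
  (1, 7/5)

5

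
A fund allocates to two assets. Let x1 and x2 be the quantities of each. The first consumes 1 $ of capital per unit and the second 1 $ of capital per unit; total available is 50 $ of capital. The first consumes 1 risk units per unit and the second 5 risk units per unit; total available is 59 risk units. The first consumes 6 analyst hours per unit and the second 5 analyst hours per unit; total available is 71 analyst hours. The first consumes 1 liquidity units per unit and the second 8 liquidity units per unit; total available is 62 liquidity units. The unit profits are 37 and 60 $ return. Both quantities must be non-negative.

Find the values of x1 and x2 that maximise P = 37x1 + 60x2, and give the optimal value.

x1 = 6, x2 = 7, maximum P = 642

Corner points and P = 37x1 + 60x2:
  (0, 0) → P = 0
  (0, 31/4) → P = 465
  (71/6, 0) → P = 2627/6
  (6, 7) → P = 642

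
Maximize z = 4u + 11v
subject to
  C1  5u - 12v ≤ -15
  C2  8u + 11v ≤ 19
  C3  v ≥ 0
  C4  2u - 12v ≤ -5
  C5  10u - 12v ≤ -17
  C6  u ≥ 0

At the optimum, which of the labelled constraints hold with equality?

Vertices and z = 4u + 11v:
  (41/206, 163/103) → z = 1875/103
  (0, 19/11) → z = 19
  (0, 17/12) → z = 187/12

The maximum is at (0, 19/11). Substituting into each constraint, equality holds for C2 and C6; the remaining constraints have slack.

C2 and C6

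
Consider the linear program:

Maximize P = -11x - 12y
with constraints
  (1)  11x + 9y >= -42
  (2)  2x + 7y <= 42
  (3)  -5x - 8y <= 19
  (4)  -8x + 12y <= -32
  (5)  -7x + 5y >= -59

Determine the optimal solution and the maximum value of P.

Feasible corners and P = -11x - 12y:
  (91/10, 17/5) → P = -1409/10
  (623/59, 176/59) → P = -8965/59
  (7/31, -78/31) → P = 859/31
  (377/81, -428/81) → P = 989/81

The binding constraints are -5x - 8y = 19 and -8x + 12y = -32.
Solving simultaneously gives x = 7/31, y = -78/31.

x = 7/31, y = -78/31, maximum P = 859/31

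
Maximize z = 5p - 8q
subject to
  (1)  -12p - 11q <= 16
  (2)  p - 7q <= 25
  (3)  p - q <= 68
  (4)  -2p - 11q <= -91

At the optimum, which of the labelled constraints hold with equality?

Vertices and z = 5p - 8q:
  (-107/10, 562/55) → z = -14877/110
  (451/6, 43/6) → z = 637/2
  (912/25, 41/25) → z = 4232/25
The feasible region is unbounded (it extends along (1, 1), (-11, 12)), but z strictly decreases along every unbounded feasible direction, so there is no improving ray and the maximum is attained at a vertex.

The maximum is at (451/6, 43/6). Substituting into each constraint, equality holds for (2) and (3); the remaining constraints have slack.

(2) and (3)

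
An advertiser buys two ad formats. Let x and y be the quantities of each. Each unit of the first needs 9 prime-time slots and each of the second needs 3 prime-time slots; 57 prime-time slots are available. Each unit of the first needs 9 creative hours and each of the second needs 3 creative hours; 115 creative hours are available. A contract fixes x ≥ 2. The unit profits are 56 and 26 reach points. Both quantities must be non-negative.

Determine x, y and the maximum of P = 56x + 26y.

x = 2, y = 13, maximum P = 450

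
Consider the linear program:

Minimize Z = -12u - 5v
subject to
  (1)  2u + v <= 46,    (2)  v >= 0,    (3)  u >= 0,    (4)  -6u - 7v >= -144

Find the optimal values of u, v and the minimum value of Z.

u = 23, v = 0, minimum Z = -276

Vertices and Z = -12u - 5v:
  (23, 0) → Z = -276
  (89/4, 3/2) → Z = -549/2
  (0, 0) → Z = 0
  (0, 144/7) → Z = -720/7

The binding constraints are 2u + v = 46 and v = 0.
Solving simultaneously gives u = 23, v = 0.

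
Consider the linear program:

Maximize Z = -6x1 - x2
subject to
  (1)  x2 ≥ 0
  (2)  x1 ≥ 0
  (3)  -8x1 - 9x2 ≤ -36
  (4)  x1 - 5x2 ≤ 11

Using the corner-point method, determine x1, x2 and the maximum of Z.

Extreme points and Z = -6x1 - x2:
  (9/2, 0) → Z = -27
  (11, 0) → Z = -66
  (0, 4) → Z = -4
The feasible region is unbounded (it extends along (0, 1), (5, 1)), but Z strictly decreases along every unbounded feasible direction, so there is no improving ray and the maximum is attained at a vertex.

The optimum lies where x1 = 0 and -8x1 - 9x2 = -36.
Solving simultaneously gives x1 = 0, x2 = 4.

x1 = 0, x2 = 4, maximum Z = -4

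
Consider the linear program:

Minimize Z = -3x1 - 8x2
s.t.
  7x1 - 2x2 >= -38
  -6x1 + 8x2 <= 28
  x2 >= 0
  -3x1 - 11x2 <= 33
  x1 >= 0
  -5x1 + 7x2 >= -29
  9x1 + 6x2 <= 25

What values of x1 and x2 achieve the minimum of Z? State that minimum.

x1 = 8/27, x2 = 67/18, minimum Z = -92/3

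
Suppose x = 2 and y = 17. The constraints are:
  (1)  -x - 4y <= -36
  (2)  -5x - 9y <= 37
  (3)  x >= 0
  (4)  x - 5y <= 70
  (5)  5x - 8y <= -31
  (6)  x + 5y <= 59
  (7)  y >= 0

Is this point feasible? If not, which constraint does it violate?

Constraint (6): x + 5y = 87, which is not ≤ 59. All other constraints are satisfied.

not feasible — violates (6)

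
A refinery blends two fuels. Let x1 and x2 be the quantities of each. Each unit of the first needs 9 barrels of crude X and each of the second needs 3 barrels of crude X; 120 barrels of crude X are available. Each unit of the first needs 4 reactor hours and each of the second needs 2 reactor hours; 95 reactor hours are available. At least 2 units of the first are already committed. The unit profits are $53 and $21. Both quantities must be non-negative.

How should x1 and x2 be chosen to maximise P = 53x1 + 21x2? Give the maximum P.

x1 = 2, x2 = 34, maximum P = 820

Vertices and P = 53x1 + 21x2:
  (40/3, 0) → P = 2120/3
  (2, 0) → P = 106
  (2, 34) → P = 820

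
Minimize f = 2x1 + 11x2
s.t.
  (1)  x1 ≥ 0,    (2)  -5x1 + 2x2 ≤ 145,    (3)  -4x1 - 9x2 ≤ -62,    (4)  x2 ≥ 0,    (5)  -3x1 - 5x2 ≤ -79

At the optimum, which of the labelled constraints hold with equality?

(4) and (5)

Feasible corners and f = 2x1 + 11x2:
  (0, 145/2) → f = 1595/2
  (0, 79/5) → f = 869/5
  (79/3, 0) → f = 158/3
The feasible region is unbounded (it extends along (1, 0), (2, 5)), but f strictly increases along every unbounded feasible direction, so there is no improving ray and the minimum is attained at a vertex.

The minimum is at (79/3, 0). Substituting into each constraint, equality holds for (4) and (5); the remaining constraints have slack.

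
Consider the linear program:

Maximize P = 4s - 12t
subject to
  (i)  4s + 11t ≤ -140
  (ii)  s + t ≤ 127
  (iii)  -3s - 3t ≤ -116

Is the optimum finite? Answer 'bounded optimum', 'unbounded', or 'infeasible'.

From the feasible point (1537/7, -648/7), moving in the direction (3, -3) keeps every constraint satisfied while P increases without bound.

unbounded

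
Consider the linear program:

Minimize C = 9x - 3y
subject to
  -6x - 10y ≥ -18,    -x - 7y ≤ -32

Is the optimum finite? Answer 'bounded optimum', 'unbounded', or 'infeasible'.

From the feasible point (-97/16, 87/16), moving in the direction (-10, 6) keeps every constraint satisfied while C decreases without bound.

unbounded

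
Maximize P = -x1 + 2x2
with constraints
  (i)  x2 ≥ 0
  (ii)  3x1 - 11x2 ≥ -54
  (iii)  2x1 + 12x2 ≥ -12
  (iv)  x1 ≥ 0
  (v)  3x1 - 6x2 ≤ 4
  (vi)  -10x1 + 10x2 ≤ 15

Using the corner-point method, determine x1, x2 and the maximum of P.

x1 = 75/16, x2 = 99/16, maximum P = 123/16

Extreme points and P = -x1 + 2x2:
  (0, 0) → P = 0
  (4/3, 0) → P = -4/3
  (368/15, 58/5) → P = -4/3
  (75/16, 99/16) → P = 123/16
  (0, 3/2) → P = 3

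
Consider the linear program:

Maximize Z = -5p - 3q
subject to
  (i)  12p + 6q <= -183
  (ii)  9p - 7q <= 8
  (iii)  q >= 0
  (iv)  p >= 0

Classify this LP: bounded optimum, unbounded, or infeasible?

The boundaries 12p + 6q = -183 and q = 0 meet at (-61/4, 0), but that point violates p ≥ 0. Every candidate vertex is excluded by some other constraint, so the feasible region is empty.

infeasible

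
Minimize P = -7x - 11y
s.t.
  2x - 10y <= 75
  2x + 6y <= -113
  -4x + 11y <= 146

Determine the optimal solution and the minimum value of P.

x = -85/4, y = -47/4, minimum P = 278

Corner points and P = -7x - 11y:
  (-85/4, -47/4) → P = 278
  (-2285/18, -296/9) → P = 22507/18
  (-2119/46, -80/23) → P = 16593/46

At the optimal vertex, 2x - 10y = 75 and 2x + 6y = -113.
Solving simultaneously gives x = -85/4, y = -47/4.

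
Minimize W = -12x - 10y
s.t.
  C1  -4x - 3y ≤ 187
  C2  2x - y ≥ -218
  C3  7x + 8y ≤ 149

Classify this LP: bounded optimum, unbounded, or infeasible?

From the feasible point (-841/10, 249/5), moving in the direction (8, -7) keeps every constraint satisfied while W decreases without bound.

unbounded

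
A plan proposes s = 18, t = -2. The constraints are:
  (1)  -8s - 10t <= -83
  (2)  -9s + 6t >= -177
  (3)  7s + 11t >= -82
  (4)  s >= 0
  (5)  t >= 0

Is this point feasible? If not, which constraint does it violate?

Constraint (5): t = -2, which is not ≥ 0. All other constraints are satisfied.

not feasible — violates (5)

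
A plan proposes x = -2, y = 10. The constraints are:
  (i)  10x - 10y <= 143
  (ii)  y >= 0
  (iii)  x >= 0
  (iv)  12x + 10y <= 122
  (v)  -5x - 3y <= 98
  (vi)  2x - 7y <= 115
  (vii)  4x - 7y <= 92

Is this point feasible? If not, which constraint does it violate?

not feasible — violates (iii)

Constraint (iii): x = -2, which is not ≥ 0. All other constraints are satisfied.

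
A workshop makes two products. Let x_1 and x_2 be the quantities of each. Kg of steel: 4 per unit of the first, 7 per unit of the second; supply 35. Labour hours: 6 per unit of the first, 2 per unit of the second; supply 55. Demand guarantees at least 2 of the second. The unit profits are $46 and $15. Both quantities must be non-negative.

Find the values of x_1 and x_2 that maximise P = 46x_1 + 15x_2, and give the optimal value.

Corner points and P = 46x_1 + 15x_2:
  (0, 5) → P = 75
  (0, 2) → P = 30
  (21/4, 2) → P = 543/2

The optimum lies where 4x_1 + 7x_2 = 35 and x_2 = 2.
Solving simultaneously gives x_1 = 21/4, x_2 = 2.

x_1 = 21/4, x_2 = 2, maximum P = 543/2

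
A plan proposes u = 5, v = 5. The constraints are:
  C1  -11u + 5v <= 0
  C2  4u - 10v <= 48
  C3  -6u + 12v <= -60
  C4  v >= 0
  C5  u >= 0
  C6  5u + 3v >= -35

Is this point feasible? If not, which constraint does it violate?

Constraint C3: -6u + 12v = 30, which is not ≤ -60. All other constraints are satisfied.

not feasible — violates C3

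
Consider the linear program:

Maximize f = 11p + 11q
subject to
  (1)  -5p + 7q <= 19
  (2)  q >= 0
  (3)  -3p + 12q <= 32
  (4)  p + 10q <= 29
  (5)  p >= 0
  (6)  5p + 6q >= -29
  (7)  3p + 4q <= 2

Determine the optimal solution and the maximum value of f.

Corner points and f = 11p + 11q:
  (0, 0) → f = 0
  (2/3, 0) → f = 22/3
  (0, 1/2) → f = 11/2

The optimum lies where q = 0 and 3p + 4q = 2.
Solving simultaneously gives p = 2/3, q = 0.

p = 2/3, q = 0, maximum f = 22/3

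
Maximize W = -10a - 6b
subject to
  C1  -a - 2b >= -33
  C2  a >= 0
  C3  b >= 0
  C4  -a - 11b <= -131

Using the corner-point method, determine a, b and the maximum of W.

a = 0, b = 131/11, maximum W = -786/11

Corner points and W = -10a - 6b:
  (0, 33/2) → W = -99
  (101/9, 98/9) → W = -1598/9
  (0, 131/11) → W = -786/11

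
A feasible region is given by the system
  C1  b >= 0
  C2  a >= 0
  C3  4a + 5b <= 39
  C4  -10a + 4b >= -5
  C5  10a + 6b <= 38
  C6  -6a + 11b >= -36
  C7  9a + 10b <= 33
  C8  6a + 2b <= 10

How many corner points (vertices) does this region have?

5

The feasible vertices (each the meet of two boundaries and inside every other half-plane) are:
  (0, 0)
  (1/2, 0)
  (0, 33/10)
  (25/22, 35/22)
  (17/21, 18/7)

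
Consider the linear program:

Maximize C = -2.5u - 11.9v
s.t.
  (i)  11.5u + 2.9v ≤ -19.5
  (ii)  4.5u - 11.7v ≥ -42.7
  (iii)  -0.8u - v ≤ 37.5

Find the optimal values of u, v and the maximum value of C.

Feasible corners and C = -2.5u - 11.9v:
  (-17599/7380, 4033/1476) → C = -10887/410
  (175/18, -815/18) → C = 1029/2
  (-48145/1386, -13459/1386) → C = 155847/770

The optimum lies where 11.5u + 2.9v = -19.5 and -0.8u - v = 37.5.
Solving simultaneously gives u = 175/18, v = -815/18.

u = 175/18, v = -815/18, maximum C = 1029/2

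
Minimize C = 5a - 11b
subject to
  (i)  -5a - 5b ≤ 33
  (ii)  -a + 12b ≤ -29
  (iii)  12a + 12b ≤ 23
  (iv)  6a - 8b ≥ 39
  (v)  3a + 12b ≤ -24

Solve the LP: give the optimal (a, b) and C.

Corner points and C = 5a - 11b:
  (-69/70, -393/70) → C = 1989/35
  (47/9, -119/36) → C = 2249/36
  (23/8, -87/32) → C = 1417/32
The feasible region is unbounded (it extends along (1, -1)), but C strictly increases along every unbounded feasible direction, so there is no improving ray and the minimum is attained at a vertex.

The optimum lies where 6a - 8b = 39 and 3a + 12b = -24.
Solving simultaneously gives a = 23/8, b = -87/32.

a = 23/8, b = -87/32, minimum C = 1417/32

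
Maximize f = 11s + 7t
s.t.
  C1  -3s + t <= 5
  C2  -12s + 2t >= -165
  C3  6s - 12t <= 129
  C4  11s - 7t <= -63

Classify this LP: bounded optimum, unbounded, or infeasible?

Extreme points and f = 11s + 7t:
  (175/6, 185/2) → f = 2905/3
  (14/5, 67/5) → f = 623/5
  (1281/62, 2571/62) → f = 16044/31
The feasible region has finitely many vertices and no improving ray; the maximum is 2905/3 at (175/6, 185/2).

bounded optimum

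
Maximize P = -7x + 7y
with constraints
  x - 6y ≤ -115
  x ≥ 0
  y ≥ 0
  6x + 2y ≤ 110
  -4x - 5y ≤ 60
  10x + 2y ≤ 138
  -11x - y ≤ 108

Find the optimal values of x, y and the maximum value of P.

x = 0, y = 55, maximum P = 385

Feasible corners and P = -7x + 7y:
  (0, 115/6) → P = 805/6
  (299/31, 644/31) → P = 2415/31
  (0, 55) → P = 385
  (7, 34) → P = 189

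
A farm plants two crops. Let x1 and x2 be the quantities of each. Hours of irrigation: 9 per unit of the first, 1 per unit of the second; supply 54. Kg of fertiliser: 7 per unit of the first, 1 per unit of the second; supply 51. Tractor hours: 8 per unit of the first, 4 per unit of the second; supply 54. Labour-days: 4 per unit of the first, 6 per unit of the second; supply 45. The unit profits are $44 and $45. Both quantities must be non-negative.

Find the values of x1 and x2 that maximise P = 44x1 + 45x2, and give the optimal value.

x1 = 9/2, x2 = 9/2, maximum P = 801/2

Feasible corners and P = 44x1 + 45x2:
  (0, 0) → P = 0
  (0, 15/2) → P = 675/2
  (6, 0) → P = 264
  (81/14, 27/14) → P = 4779/14
  (9/2, 9/2) → P = 801/2

The binding constraints are 8x1 + 4x2 = 54 and 4x1 + 6x2 = 45.
Solving simultaneously gives x1 = 9/2, x2 = 9/2.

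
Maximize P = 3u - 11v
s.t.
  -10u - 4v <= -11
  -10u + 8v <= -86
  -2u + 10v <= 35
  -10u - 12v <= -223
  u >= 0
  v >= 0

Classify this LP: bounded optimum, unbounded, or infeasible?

unbounded

From the feasible point (905/62, 199/31), moving in the direction (1, 0) keeps every constraint satisfied while P increases without bound.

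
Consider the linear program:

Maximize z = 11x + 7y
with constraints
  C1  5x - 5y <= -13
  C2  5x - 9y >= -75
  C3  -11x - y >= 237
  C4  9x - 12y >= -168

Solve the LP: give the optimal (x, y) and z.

x = -276/13, y = -45/13, maximum z = -3351/13

The feasible region is unbounded (it extends along (-1, -1), (-4, -3)), but z strictly decreases along every unbounded feasible direction, so there is no improving ray and the maximum is attained at a vertex.

At the optimal vertex, 5x - 9y = -75 and -11x - y = 237.
Solving simultaneously gives x = -276/13, y = -45/13.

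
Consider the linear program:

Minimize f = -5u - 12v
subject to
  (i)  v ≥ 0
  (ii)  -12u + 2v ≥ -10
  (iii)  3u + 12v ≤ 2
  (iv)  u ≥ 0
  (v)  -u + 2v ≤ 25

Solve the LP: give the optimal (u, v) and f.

u = 2/3, v = 0, minimum f = -10/3

Feasible corners and f = -5u - 12v:
  (2/3, 0) → f = -10/3
  (0, 0) → f = 0
  (0, 1/6) → f = -2

The optimum lies where v = 0 and 3u + 12v = 2.
Solving simultaneously gives u = 2/3, v = 0.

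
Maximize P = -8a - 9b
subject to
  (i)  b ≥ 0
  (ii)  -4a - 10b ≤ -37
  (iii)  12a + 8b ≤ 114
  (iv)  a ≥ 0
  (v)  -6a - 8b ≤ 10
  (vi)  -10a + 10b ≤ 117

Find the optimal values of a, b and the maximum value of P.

a = 0, b = 37/10, maximum P = -333/10

Feasible corners and P = -8a - 9b:
  (37/4, 0) → P = -74
  (19/2, 0) → P = -76
  (0, 37/10) → P = -333/10
  (51/50, 318/25) → P = -3066/25
  (0, 117/10) → P = -1053/10

The optimum lies where -4a - 10b = -37 and a = 0.
Solving simultaneously gives a = 0, b = 37/10.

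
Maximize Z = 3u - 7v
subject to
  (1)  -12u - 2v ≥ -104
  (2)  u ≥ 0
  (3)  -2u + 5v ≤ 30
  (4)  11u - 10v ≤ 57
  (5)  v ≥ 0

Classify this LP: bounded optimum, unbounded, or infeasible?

Extreme points and Z = 3u - 7v:
  (115/16, 71/8) → Z = -649/16
  (577/71, 230/71) → Z = 121/71
  (0, 6) → Z = -42
  (0, 0) → Z = 0
  (57/11, 0) → Z = 171/11
The feasible region has finitely many vertices and no improving ray; the maximum is 171/11 at (57/11, 0).

bounded optimum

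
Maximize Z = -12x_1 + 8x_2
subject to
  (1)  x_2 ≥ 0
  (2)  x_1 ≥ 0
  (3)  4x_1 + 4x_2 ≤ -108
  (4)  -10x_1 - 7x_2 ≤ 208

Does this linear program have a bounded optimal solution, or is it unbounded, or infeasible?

The boundaries x_2 = 0 and x_1 = 0 meet at (0, 0), but that point violates 4x_1 + 4x_2 ≤ -108. Every candidate vertex is excluded by some other constraint, so the feasible region is empty.

infeasible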